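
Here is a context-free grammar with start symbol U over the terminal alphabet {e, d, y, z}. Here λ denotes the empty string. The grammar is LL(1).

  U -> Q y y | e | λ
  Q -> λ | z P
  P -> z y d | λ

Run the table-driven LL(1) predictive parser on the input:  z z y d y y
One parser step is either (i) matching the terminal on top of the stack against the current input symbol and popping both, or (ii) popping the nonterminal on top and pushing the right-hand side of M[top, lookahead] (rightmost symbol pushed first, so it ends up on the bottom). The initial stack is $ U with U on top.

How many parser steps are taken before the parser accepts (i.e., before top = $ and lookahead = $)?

step 1: stack=$ U  input=z z y d y y $  — expand U -> Q y y
step 2: stack=$ y y Q  input=z z y d y y $  — expand Q -> z P
step 3: stack=$ y y P z  input=z z y d y y $  — match z
step 4: stack=$ y y P  input=z y d y y $  — expand P -> z y d
step 5: stack=$ y y d y z  input=z y d y y $  — match z
step 6: stack=$ y y d y  input=y d y y $  — match y
step 7: stack=$ y y d  input=d y y $  — match d
step 8: stack=$ y y  input=y y $  — match y
step 9: stack=$ y  input=y $  — match y
Accept reached after 9 steps.

9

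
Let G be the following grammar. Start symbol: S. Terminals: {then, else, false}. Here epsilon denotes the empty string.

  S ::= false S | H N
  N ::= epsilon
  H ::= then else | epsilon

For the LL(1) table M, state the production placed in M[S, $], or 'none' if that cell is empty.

S ::= H N

FIRST(N): from N::=epsilon we get {epsilon}. So FIRST(N) = {epsilon}.
FIRST(H): from H::=then else we get {then}; from H::=epsilon we get {epsilon}. So FIRST(H) = {epsilon, then}.
FIRST(S): from S::=false S we get {false}; from S::=H N we get {epsilon, then}. So FIRST(S) = {epsilon, false, then}.
FOLLOW(S) includes $ since S is the start symbol.
FOLLOW(S): in S::=false S, the suffix after S is empty (adds nothing new). Thus FOLLOW(S) = {$}.
For S ::= false S: FIRST(false S) = {false}, so it goes in M[S, t] for t ∈ {false}.
For S ::= H N: FIRST(H N) = {epsilon, then}, so it goes in M[S, t] for t ∈ {then}; since epsilon ∈ FIRST, also for every t ∈ FOLLOW(S) = {$}.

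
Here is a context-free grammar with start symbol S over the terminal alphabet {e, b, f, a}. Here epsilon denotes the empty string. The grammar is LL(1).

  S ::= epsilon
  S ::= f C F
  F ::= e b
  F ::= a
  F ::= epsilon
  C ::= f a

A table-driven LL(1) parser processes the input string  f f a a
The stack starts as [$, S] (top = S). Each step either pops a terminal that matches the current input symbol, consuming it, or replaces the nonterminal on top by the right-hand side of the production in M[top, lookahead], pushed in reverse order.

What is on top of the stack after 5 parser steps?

F

step 1: stack=$ S  input=f f a a $  — expand S ::= f C F
step 2: stack=$ F C f  input=f f a a $  — match f
step 3: stack=$ F C  input=f a a $  — expand C ::= f a
step 4: stack=$ F a f  input=f a a $  — match f
step 5: stack=$ F a  input=a a $  — match a
Stack after step 5: $ F (top = F).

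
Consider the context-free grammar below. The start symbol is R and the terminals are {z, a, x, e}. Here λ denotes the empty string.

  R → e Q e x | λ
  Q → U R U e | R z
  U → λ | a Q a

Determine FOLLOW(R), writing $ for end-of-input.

{$, a, e, z}

FIRST(R) = {λ, e}
FIRST(U) = {λ, a}
FIRST(Q) = {a, e, z}  (via U R U e, R z)
FOLLOW(R) includes $ since R is the start symbol.
FOLLOW(R): in Q→U R U e, R is followed by U e with FIRST {a, e}; in Q→R z, R is followed by z with FIRST {z}. Thus FOLLOW(R) = {$, a, e, z}.
FOLLOW(Q): in R→e Q e x, Q is followed by e x with FIRST {e}; in U→a Q a, Q is followed by a with FIRST {a}. Thus FOLLOW(Q) = {a, e}.
FOLLOW(U): in Q→U R U e (occurrence 1), U is followed by R U e with FIRST {a, e}; in Q→U R U e (occurrence 2), U is followed by e with FIRST {e}. Thus FOLLOW(U) = {a, e}.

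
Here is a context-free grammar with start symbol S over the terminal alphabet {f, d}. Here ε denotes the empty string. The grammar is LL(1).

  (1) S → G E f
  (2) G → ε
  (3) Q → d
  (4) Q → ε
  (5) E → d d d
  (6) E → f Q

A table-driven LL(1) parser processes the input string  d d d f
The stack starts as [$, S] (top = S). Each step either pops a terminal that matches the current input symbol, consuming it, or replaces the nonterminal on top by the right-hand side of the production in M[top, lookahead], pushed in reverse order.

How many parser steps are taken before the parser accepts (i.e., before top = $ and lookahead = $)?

     Stack      Input      Action
  1  $ S        d d d f $  expand S → G E f
  2  $ f E G    d d d f $  expand G → ε
  3  $ f E      d d d f $  expand E → d d d
  4  $ f d d d  d d d f $  match d
  5  $ f d d    d d f $    match d
  6  $ f d      d f $      match d
  7  $ f        f $        match f
Accept reached after 7 steps.

7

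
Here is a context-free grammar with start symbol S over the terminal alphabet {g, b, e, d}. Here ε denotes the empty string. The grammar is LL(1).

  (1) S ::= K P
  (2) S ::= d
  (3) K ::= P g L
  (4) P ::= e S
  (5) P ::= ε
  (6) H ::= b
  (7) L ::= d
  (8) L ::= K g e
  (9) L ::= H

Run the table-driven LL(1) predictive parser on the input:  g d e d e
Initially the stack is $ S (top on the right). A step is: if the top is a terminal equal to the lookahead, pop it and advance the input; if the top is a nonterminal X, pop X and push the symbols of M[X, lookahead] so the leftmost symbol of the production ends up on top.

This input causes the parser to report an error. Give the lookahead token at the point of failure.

step 1: stack=$ S  input=g d e d e $  — expand S ::= K P
step 2: stack=$ P K  input=g d e d e $  — expand K ::= P g L
step 3: stack=$ P L g P  input=g d e d e $  — expand P ::= ε
step 4: stack=$ P L g  input=g d e d e $  — match g
step 5: stack=$ P L  input=d e d e $  — expand L ::= d
step 6: stack=$ P d  input=d e d e $  — match d
step 7: stack=$ P  input=e d e $  — expand P ::= e S
step 8: stack=$ S e  input=e d e $  — match e
step 9: stack=$ S  input=d e $  — expand S ::= d
step 10: stack=$ d  input=d e $  — match d
step 11: stack=$  input=e $  — error: stack empty but input remains

e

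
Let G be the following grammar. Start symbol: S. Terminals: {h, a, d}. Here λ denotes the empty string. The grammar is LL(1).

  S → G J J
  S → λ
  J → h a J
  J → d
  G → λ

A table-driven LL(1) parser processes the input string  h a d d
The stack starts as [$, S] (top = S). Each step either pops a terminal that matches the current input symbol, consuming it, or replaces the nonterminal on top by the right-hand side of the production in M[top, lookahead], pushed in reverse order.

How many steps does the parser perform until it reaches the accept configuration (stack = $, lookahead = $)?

     Stack      Input      Action
  1  $ S        h a d d $  expand S → G J J
  2  $ J J G    h a d d $  expand G → λ
  3  $ J J      h a d d $  expand J → h a J
  4  $ J J a h  h a d d $  match h
  5  $ J J a    a d d $    match a
  6  $ J J      d d $      expand J → d
  7  $ J d      d d $      match d
  8  $ J        d $        expand J → d
  9  $ d        d $        match d
Accept reached after 9 steps.

9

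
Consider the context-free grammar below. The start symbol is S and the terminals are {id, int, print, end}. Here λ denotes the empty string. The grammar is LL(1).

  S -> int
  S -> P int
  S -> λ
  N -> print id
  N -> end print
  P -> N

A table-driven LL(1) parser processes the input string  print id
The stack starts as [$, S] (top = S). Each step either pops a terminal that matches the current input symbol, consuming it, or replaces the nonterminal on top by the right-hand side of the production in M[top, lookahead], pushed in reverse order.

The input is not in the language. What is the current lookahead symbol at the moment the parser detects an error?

     Stack           Input       Action
  1  $ S             print id $  expand S -> P int
  2  $ int P         print id $  expand P -> N
  3  $ int N         print id $  expand N -> print id
  4  $ int id print  print id $  match print
  5  $ int id        id $        match id
  6  $ int           $           error: top is terminal int but lookahead is $

$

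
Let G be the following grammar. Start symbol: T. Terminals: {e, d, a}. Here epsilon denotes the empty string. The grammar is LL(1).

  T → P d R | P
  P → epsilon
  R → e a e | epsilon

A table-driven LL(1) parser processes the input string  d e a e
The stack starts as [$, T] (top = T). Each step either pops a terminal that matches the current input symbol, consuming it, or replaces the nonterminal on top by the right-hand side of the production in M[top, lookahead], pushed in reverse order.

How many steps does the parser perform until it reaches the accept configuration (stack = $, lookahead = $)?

     Stack    Input      Action
  1  $ T      d e a e $  expand T → P d R
  2  $ R d P  d e a e $  expand P → epsilon
  3  $ R d    d e a e $  match d
  4  $ R      e a e $    expand R → e a e
  5  $ e a e  e a e $    match e
  6  $ e a    a e $      match a
  7  $ e      e $        match e
Accept reached after 7 steps.

7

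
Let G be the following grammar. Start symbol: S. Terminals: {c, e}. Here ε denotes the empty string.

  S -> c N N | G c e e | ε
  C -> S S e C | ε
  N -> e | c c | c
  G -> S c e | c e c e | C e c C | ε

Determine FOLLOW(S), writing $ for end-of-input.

{$, c, e}

FIRST(N) = {c, e}
FIRST(S) = {ε, c, e}  (via G c e e)
FIRST(C) = {ε, c, e}  (via S S e C)
FIRST(G) = {ε, c, e}  (via S c e, C e c C)
FOLLOW(S) includes $ since S is the start symbol.
FOLLOW(S): in C->S S e C (occurrence 1), S is followed by S e C with FIRST {c, e}; in C->S S e C (occurrence 2), S is followed by e C with FIRST {e}; in G->S c e, S is followed by c e with FIRST {c}. Thus FOLLOW(S) = {$, c, e}.
FOLLOW(N): in S->c N N (occurrence 1), N is followed by N with FIRST {c, e}; in S->c N N (occurrence 2), the suffix after N is empty, so FOLLOW(N) ⊇ FOLLOW(S) = {$, c, e}. Thus FOLLOW(N) = {$, c, e}.
FOLLOW(G): in S->G c e e, G is followed by c e e with FIRST {c}. Thus FOLLOW(G) = {c}.
FOLLOW(C): in C->S S e C, the suffix after C is empty (adds nothing new); in G->C e c C (occurrence 1), C is followed by e c C with FIRST {e}; in G->C e c C (occurrence 2), the suffix after C is empty, so FOLLOW(C) ⊇ FOLLOW(G) = {c}. Thus FOLLOW(C) = {c, e}.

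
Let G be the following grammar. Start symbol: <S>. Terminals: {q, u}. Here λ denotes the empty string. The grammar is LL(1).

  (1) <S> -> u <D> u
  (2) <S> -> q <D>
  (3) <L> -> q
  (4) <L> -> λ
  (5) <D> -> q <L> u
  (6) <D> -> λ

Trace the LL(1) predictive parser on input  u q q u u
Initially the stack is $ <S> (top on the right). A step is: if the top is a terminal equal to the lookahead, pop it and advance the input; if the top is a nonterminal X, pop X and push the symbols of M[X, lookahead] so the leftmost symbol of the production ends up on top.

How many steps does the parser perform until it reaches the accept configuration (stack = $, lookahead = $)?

8

step 1: stack=$ <S>  input=u q q u u $  — expand <S> -> u <D> u
step 2: stack=$ u <D> u  input=u q q u u $  — match u
step 3: stack=$ u <D>  input=q q u u $  — expand <D> -> q <L> u
step 4: stack=$ u u <L> q  input=q q u u $  — match q
step 5: stack=$ u u <L>  input=q u u $  — expand <L> -> q
step 6: stack=$ u u q  input=q u u $  — match q
step 7: stack=$ u u  input=u u $  — match u
step 8: stack=$ u  input=u $  — match u
Accept reached after 8 steps.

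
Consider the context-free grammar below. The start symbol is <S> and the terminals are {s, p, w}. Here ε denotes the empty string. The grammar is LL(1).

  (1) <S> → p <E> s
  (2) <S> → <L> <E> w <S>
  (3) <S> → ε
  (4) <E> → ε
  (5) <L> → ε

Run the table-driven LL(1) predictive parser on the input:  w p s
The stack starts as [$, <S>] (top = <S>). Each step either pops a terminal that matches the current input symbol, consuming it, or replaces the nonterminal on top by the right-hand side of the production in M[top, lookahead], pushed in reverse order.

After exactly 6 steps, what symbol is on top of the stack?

<E>

step 1: stack=$ <S>  input=w p s $  — expand <S> → <L> <E> w <S>
step 2: stack=$ <S> w <E> <L>  input=w p s $  — expand <L> → ε
step 3: stack=$ <S> w <E>  input=w p s $  — expand <E> → ε
step 4: stack=$ <S> w  input=w p s $  — match w
step 5: stack=$ <S>  input=p s $  — expand <S> → p <E> s
step 6: stack=$ s <E> p  input=p s $  — match p
Stack after step 6: $ s <E> (top = <E>).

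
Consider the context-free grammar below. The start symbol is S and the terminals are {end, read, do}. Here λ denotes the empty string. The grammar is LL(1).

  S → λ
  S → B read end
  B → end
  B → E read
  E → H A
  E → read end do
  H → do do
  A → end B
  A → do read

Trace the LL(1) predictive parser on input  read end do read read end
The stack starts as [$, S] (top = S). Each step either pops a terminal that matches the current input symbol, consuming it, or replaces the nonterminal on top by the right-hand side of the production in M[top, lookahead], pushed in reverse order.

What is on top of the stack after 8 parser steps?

     Stack                        Input                        Action
  1  $ S                          read end do read read end $  expand S → B read end
  2  $ end read B                 read end do read read end $  expand B → E read
  3  $ end read read E            read end do read read end $  expand E → read end do
  4  $ end read read do end read  read end do read read end $  match read
  5  $ end read read do end       end do read read end $       match end
  6  $ end read read do           do read read end $           match do
  7  $ end read read              read read end $              match read
  8  $ end read                   read end $                   match read
Stack after step 8: $ end (top = end).

end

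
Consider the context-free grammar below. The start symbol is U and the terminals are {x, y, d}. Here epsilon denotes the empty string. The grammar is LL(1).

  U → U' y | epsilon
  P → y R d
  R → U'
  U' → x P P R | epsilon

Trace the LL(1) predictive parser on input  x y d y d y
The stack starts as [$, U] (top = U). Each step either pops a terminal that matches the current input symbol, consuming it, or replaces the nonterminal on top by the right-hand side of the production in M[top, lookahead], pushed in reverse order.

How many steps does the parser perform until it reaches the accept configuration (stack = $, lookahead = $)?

      Stack          Input          Action
   1  $ U            x y d y d y $  expand U → U' y
   2  $ y U'         x y d y d y $  expand U' → x P P R
   3  $ y R P P x    x y d y d y $  match x
   4  $ y R P P      y d y d y $    expand P → y R d
   5  $ y R P d R y  y d y d y $    match y
   6  $ y R P d R    d y d y $      expand R → U'
   7  $ y R P d U'   d y d y $      expand U' → epsilon
   8  $ y R P d      d y d y $      match d
   9  $ y R P        y d y $        expand P → y R d
  10  $ y R d R y    y d y $        match y
  11  $ y R d R      d y $          expand R → U'
  12  $ y R d U'     d y $          expand U' → epsilon
  13  $ y R d        d y $          match d
  14  $ y R          y $            expand R → U'
  15  $ y U'         y $            expand U' → epsilon
  16  $ y            y $            match y
Accept reached after 16 steps.

16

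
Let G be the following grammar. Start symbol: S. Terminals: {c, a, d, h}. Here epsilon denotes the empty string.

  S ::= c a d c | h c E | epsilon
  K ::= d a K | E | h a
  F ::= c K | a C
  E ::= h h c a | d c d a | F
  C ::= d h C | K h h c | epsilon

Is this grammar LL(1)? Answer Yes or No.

No

FIRST(S) = {epsilon, c, h}
FIRST(K) = {a, c, d, h}
FIRST(F) = {a, c}
FIRST(E) = {a, c, d, h}
FIRST(C) = {epsilon, a, c, d, h}
FOLLOW(S) = {$}
FOLLOW(K) = {$, h}
FOLLOW(F) = {$, h}
FOLLOW(E) = {$, h}
FOLLOW(C) = {$, h}
Cell M[C, d] receives both C ::= d h C and C ::= K h h c — the grammar is not LL(1).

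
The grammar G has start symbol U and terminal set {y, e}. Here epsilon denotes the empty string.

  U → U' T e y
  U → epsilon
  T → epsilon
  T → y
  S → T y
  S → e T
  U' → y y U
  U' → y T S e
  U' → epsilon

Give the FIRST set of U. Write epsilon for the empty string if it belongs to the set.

{epsilon, e, y}

FIRST(T) = {epsilon, y}
FIRST(U') = {epsilon, y}
FIRST(U) = {epsilon, e, y}  (via U' T e y)
FIRST(S) = {e, y}  (via T y)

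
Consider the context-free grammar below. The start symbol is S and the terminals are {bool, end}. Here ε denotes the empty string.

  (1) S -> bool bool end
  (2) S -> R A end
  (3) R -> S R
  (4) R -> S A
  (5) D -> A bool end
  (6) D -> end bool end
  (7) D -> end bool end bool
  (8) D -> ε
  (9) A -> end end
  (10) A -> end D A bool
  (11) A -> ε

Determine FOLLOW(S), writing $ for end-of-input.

{$, bool, end}

FIRST(A) = {ε, end}
FIRST(D) = {ε, bool, end}  (via A bool end)
FIRST(S) = {bool}  (via R A end)
FIRST(R) = {bool}  (via S R, S A)
FOLLOW(S) includes $ since S is the start symbol.
FOLLOW(R): in S->R A end, R is followed by A end with FIRST {end}; in R->S R, the suffix after R is empty (adds nothing new). Thus FOLLOW(R) = {end}.
FOLLOW(S): in R->S R, S is followed by R with FIRST {bool}; in R->S A, S is followed by A with FIRST {ε, end}; in R->S A, the suffix after S is nullable, so FOLLOW(S) ⊇ FOLLOW(R) = {end}. Thus FOLLOW(S) = {$, bool, end}.
FOLLOW(D): in A->end D A bool, D is followed by A bool with FIRST {bool, end}. Thus FOLLOW(D) = {bool, end}.
FOLLOW(A): in S->R A end, A is followed by end with FIRST {end}; in R->S A, the suffix after A is empty, so FOLLOW(A) ⊇ FOLLOW(R) = {end}; in D->A bool end, A is followed by bool end with FIRST {bool}; in A->end D A bool, A is followed by bool with FIRST {bool}. Thus FOLLOW(A) = {bool, end}.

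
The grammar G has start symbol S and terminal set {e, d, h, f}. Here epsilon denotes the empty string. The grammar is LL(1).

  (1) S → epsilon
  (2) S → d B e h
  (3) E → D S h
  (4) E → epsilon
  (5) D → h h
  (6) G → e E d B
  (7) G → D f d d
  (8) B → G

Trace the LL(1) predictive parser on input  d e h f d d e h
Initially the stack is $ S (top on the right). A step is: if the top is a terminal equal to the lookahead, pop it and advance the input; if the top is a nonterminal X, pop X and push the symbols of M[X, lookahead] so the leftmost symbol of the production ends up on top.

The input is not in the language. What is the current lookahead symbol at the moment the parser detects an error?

     Stack              Input              Action
  1  $ S                d e h f d d e h $  expand S → d B e h
  2  $ h e B d          d e h f d d e h $  match d
  3  $ h e B            e h f d d e h $    expand B → G
  4  $ h e G            e h f d d e h $    expand G → e E d B
  5  $ h e B d E e      e h f d d e h $    match e
  6  $ h e B d E        h f d d e h $      expand E → D S h
  7  $ h e B d h S D    h f d d e h $      expand D → h h
  8  $ h e B d h S h h  h f d d e h $      match h
  9  $ h e B d h S h    f d d e h $        error: top is terminal h but lookahead is f

f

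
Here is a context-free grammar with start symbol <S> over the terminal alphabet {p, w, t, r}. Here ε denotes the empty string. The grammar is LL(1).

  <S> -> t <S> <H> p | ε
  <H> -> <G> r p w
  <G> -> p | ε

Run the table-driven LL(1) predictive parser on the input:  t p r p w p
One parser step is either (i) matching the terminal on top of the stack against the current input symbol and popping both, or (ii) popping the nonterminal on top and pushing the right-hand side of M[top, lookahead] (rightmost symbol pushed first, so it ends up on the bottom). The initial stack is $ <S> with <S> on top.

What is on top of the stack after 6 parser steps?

r

     Stack          Input          Action
  1  $ <S>          t p r p w p $  expand <S> -> t <S> <H> p
  2  $ p <H> <S> t  t p r p w p $  match t
  3  $ p <H> <S>    p r p w p $    expand <S> -> ε
  4  $ p <H>        p r p w p $    expand <H> -> <G> r p w
  5  $ p w p r <G>  p r p w p $    expand <G> -> p
  6  $ p w p r p    p r p w p $    match p
Stack after step 6: $ p w p r (top = r).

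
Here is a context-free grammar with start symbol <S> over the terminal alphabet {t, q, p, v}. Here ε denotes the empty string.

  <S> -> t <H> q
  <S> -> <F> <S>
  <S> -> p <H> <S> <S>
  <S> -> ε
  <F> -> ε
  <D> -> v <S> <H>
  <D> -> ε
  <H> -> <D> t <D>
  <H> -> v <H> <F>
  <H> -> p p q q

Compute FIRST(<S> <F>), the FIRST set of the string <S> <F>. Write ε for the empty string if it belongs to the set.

FIRST(<F>) = {ε}
FIRST(<D>) = {ε, v}
FIRST(<S>) = {ε, p, t}  (via <F> <S>)
FIRST(<H>) = {p, t, v}  (via <D> t <D>)
FIRST(<S> <F>): take FIRST of each symbol in turn, carrying on past any symbol whose FIRST contains ε; result {ε, p, t}.

{ε, p, t}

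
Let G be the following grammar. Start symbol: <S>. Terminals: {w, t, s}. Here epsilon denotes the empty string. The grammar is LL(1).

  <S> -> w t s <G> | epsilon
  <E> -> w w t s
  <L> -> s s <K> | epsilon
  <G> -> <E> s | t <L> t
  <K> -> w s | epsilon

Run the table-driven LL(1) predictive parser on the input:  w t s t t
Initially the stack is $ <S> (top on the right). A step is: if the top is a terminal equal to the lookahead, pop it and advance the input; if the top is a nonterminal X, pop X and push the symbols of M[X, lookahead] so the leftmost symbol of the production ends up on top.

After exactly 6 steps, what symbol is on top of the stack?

step 1: stack=$ <S>  input=w t s t t $  — expand <S> -> w t s <G>
step 2: stack=$ <G> s t w  input=w t s t t $  — match w
step 3: stack=$ <G> s t  input=t s t t $  — match t
step 4: stack=$ <G> s  input=s t t $  — match s
step 5: stack=$ <G>  input=t t $  — expand <G> -> t <L> t
step 6: stack=$ t <L> t  input=t t $  — match t
Stack after step 6: $ t <L> (top = <L>).

<L>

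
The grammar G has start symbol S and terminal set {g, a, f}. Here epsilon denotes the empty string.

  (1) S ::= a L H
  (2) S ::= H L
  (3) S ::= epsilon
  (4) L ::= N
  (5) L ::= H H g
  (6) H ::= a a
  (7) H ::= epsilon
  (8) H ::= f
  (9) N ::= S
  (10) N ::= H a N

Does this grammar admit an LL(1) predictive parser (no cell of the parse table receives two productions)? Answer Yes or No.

No

FIRST(S) = {epsilon, a, f, g}
FIRST(L) = {epsilon, a, f, g}
FIRST(H) = {epsilon, a, f}
FIRST(N) = {epsilon, a, f, g}
FOLLOW(S) = {$, a, f}
FOLLOW(L) = {$, a, f}
FOLLOW(H) = {$, a, f, g}
FOLLOW(N) = {$, a, f}
Cell M[H, a] receives both H ::= a a and H ::= epsilon — the grammar is not LL(1).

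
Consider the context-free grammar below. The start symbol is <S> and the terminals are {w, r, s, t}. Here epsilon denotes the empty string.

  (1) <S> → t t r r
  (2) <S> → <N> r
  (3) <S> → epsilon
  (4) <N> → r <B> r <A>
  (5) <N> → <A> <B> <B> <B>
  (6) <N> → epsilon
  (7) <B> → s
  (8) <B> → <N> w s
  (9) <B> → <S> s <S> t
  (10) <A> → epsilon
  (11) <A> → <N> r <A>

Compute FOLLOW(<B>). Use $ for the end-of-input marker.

FIRST(<S>) = {epsilon, r, s, t, w}  (via <N> r)
FIRST(<N>) = {epsilon, r, s, t, w}  (via <A> <B> <B> <B>)
FIRST(<B>) = {r, s, t, w}  (via <N> w s, <S> s <S> t)
FIRST(<A>) = {epsilon, r, s, t, w}  (via <N> r <A>)
FOLLOW(<S>) includes $ since <S> is the start symbol.
FOLLOW(<S>): in <B>→<S> s <S> t (occurrence 1), <S> is followed by s <S> t with FIRST {s}; in <B>→<S> s <S> t (occurrence 2), <S> is followed by t with FIRST {t}. Thus FOLLOW(<S>) = {$, s, t}.
FOLLOW(<N>): in <S>→<N> r, <N> is followed by r with FIRST {r}; in <B>→<N> w s, <N> is followed by w s with FIRST {w}; in <A>→<N> r <A>, <N> is followed by r <A> with FIRST {r}. Thus FOLLOW(<N>) = {r, w}.
FOLLOW(<B>): in <N>→r <B> r <A>, <B> is followed by r <A> with FIRST {r}; in <N>→<A> <B> <B> <B> (occurrence 1), <B> is followed by <B> <B> with FIRST {r, s, t, w}; in <N>→<A> <B> <B> <B> (occurrence 2), <B> is followed by <B> with FIRST {r, s, t, w}; in <N>→<A> <B> <B> <B> (occurrence 3), the suffix after <B> is empty, so FOLLOW(<B>) ⊇ FOLLOW(<N>) = {r, w}. Thus FOLLOW(<B>) = {r, s, t, w}.
FOLLOW(<A>): in <N>→r <B> r <A>, the suffix after <A> is empty, so FOLLOW(<A>) ⊇ FOLLOW(<N>) = {r, w}; in <N>→<A> <B> <B> <B>, <A> is followed by <B> <B> <B> with FIRST {r, s, t, w}; in <A>→<N> r <A>, the suffix after <A> is empty (adds nothing new). Thus FOLLOW(<A>) = {r, s, t, w}.

{r, s, t, w}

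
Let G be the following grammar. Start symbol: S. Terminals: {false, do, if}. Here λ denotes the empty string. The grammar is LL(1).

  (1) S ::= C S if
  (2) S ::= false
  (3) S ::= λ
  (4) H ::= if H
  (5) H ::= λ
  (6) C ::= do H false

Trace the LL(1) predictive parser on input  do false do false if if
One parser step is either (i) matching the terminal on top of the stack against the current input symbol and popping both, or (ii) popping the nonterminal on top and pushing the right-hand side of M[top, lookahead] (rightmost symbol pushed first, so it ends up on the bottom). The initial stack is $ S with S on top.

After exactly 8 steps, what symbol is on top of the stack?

step 1: stack=$ S  input=do false do false if if $  — expand S ::= C S if
step 2: stack=$ if S C  input=do false do false if if $  — expand C ::= do H false
step 3: stack=$ if S false H do  input=do false do false if if $  — match do
step 4: stack=$ if S false H  input=false do false if if $  — expand H ::= λ
step 5: stack=$ if S false  input=false do false if if $  — match false
step 6: stack=$ if S  input=do false if if $  — expand S ::= C S if
step 7: stack=$ if if S C  input=do false if if $  — expand C ::= do H false
step 8: stack=$ if if S false H do  input=do false if if $  — match do
Stack after step 8: $ if if S false H (top = H).

H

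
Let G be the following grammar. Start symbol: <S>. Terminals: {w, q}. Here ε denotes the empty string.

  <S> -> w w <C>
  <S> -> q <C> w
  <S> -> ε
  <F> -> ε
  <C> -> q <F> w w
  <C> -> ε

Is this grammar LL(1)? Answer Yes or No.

Yes

FIRST(<S>) = {ε, q, w}
FIRST(<F>) = {ε}
FIRST(<C>) = {ε, q}
FOLLOW(<S>) = {$}
FOLLOW(<F>) = {w}
FOLLOW(<C>) = {$, w}
Each cell of M receives at most one production.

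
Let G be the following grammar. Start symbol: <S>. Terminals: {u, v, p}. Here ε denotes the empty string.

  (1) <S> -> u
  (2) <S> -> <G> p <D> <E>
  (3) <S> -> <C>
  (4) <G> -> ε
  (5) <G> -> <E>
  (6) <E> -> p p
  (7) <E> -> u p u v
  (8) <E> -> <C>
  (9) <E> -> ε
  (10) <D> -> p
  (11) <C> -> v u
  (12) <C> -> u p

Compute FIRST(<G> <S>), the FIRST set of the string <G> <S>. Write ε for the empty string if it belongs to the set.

FIRST(<D>) = {p}
FIRST(<C>) = {u, v}
FIRST(<E>) = {ε, p, u, v}  (via <C>)
FIRST(<G>) = {ε, p, u, v}  (via <E>)
FIRST(<S>) = {p, u, v}  (via <G> p <D> <E>, <C>)
FIRST(<G> <S>): take FIRST of each symbol in turn, carrying on past any symbol whose FIRST contains ε; result {p, u, v}.

{p, u, v}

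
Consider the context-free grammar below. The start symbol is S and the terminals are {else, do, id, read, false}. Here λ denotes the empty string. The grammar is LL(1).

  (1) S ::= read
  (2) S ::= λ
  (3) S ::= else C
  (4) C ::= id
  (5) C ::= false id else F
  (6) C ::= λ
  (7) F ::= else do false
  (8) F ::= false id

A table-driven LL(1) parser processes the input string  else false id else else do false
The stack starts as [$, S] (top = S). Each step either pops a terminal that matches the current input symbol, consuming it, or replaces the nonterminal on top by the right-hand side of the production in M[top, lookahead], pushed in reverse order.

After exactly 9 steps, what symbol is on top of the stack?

false

step 1: stack=$ S  input=else false id else else do false $  — expand S ::= else C
step 2: stack=$ C else  input=else false id else else do false $  — match else
step 3: stack=$ C  input=false id else else do false $  — expand C ::= false id else F
step 4: stack=$ F else id false  input=false id else else do false $  — match false
step 5: stack=$ F else id  input=id else else do false $  — match id
step 6: stack=$ F else  input=else else do false $  — match else
step 7: stack=$ F  input=else do false $  — expand F ::= else do false
step 8: stack=$ false do else  input=else do false $  — match else
step 9: stack=$ false do  input=do false $  — match do
Stack after step 9: $ false (top = false).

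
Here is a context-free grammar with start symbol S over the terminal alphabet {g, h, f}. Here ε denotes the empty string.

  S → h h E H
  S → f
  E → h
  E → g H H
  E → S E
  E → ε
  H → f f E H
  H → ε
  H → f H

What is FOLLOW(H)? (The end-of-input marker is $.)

{$, f, g, h}

FIRST(S) = {f, h}
FIRST(H) = {ε, f}
FIRST(E) = {ε, f, g, h}  (via S E)
FOLLOW(S) includes $ since S is the start symbol.
FOLLOW(S): in E→S E, S is followed by E with FIRST {ε, f, g, h}; in E→S E, the suffix after S is nullable, so FOLLOW(S) ⊇ FOLLOW(E) = {$, f, g, h}. Thus FOLLOW(S) = {$, f, g, h}.
FOLLOW(E): in S→h h E H, E is followed by H with FIRST {ε, f}; in S→h h E H, the suffix after E is nullable, so FOLLOW(E) ⊇ FOLLOW(S) = {$, f, g, h}; in E→S E, the suffix after E is empty (adds nothing new); in H→f f E H, E is followed by H with FIRST {ε, f}; in H→f f E H, the suffix after E is nullable, so FOLLOW(E) ⊇ FOLLOW(H) = {$, f, g, h}. Thus FOLLOW(E) = {$, f, g, h}.
FOLLOW(H): in S→h h E H, the suffix after H is empty, so FOLLOW(H) ⊇ FOLLOW(S) = {$, f, g, h}; in E→g H H (occurrence 1), H is followed by H with FIRST {ε, f}; in E→g H H (occurrence 1), the suffix after H is nullable, so FOLLOW(H) ⊇ FOLLOW(E) = {$, f, g, h}; in E→g H H (occurrence 2), the suffix after H is empty, so FOLLOW(H) ⊇ FOLLOW(E) = {$, f, g, h}; in H→f f E H, the suffix after H is empty (adds nothing new); in H→f H, the suffix after H is empty (adds nothing new). Thus FOLLOW(H) = {$, f, g, h}.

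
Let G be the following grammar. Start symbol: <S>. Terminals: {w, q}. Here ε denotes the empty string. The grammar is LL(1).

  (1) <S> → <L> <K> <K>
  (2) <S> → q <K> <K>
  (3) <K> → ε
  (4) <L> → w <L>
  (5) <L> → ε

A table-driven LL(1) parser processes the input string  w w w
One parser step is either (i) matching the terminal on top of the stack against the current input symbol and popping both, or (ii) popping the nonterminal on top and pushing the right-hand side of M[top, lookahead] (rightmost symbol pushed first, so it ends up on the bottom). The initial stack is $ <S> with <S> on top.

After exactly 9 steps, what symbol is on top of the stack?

<K>

     Stack            Input    Action
  1  $ <S>            w w w $  expand <S> → <L> <K> <K>
  2  $ <K> <K> <L>    w w w $  expand <L> → w <L>
  3  $ <K> <K> <L> w  w w w $  match w
  4  $ <K> <K> <L>    w w $    expand <L> → w <L>
  5  $ <K> <K> <L> w  w w $    match w
  6  $ <K> <K> <L>    w $      expand <L> → w <L>
  7  $ <K> <K> <L> w  w $      match w
  8  $ <K> <K> <L>    $        expand <L> → ε
  9  $ <K> <K>        $        expand <K> → ε
Stack after step 9: $ <K> (top = <K>).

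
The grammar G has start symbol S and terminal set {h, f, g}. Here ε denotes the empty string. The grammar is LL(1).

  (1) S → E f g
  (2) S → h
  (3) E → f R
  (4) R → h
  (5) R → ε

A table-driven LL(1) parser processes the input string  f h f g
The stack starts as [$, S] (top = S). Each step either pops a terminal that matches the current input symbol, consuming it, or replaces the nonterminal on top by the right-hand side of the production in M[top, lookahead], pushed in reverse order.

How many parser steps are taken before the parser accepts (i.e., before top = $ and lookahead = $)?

7

step 1: stack=$ S  input=f h f g $  — expand S → E f g
step 2: stack=$ g f E  input=f h f g $  — expand E → f R
step 3: stack=$ g f R f  input=f h f g $  — match f
step 4: stack=$ g f R  input=h f g $  — expand R → h
step 5: stack=$ g f h  input=h f g $  — match h
step 6: stack=$ g f  input=f g $  — match f
step 7: stack=$ g  input=g $  — match g
Accept reached after 7 steps.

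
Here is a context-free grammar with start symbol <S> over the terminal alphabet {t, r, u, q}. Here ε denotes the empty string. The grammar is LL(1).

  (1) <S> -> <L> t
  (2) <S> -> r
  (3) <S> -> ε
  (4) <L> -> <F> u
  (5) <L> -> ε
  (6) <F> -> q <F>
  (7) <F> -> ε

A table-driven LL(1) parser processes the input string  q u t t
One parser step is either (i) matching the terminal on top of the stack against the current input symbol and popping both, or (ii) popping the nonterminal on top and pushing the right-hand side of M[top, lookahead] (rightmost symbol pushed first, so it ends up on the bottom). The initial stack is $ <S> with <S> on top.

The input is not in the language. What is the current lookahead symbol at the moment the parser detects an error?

t

step 1: stack=$ <S>  input=q u t t $  — expand <S> -> <L> t
step 2: stack=$ t <L>  input=q u t t $  — expand <L> -> <F> u
step 3: stack=$ t u <F>  input=q u t t $  — expand <F> -> q <F>
step 4: stack=$ t u <F> q  input=q u t t $  — match q
step 5: stack=$ t u <F>  input=u t t $  — expand <F> -> ε
step 6: stack=$ t u  input=u t t $  — match u
step 7: stack=$ t  input=t t $  — match t
step 8: stack=$  input=t $  — error: stack empty but input remains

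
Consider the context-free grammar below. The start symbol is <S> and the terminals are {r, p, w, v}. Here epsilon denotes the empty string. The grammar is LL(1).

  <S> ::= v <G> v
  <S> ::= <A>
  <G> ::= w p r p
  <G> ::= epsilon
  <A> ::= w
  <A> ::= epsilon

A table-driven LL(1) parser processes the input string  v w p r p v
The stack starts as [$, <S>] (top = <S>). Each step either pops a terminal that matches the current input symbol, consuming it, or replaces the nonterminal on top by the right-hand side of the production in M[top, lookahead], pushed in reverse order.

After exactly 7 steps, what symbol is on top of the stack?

step 1: stack=$ <S>  input=v w p r p v $  — expand <S> ::= v <G> v
step 2: stack=$ v <G> v  input=v w p r p v $  — match v
step 3: stack=$ v <G>  input=w p r p v $  — expand <G> ::= w p r p
step 4: stack=$ v p r p w  input=w p r p v $  — match w
step 5: stack=$ v p r p  input=p r p v $  — match p
step 6: stack=$ v p r  input=r p v $  — match r
step 7: stack=$ v p  input=p v $  — match p
Stack after step 7: $ v (top = v).

v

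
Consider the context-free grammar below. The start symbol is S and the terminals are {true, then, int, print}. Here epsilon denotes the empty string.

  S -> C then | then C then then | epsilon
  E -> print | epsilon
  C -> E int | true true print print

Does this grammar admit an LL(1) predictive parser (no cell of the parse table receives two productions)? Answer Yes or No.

Yes

FIRST(S) = {epsilon, int, print, then, true}
FIRST(E) = {epsilon, print}
FIRST(C) = {int, print, true}
FOLLOW(S) = {$}
FOLLOW(E) = {int}
FOLLOW(C) = {then}
Each cell of M receives at most one production.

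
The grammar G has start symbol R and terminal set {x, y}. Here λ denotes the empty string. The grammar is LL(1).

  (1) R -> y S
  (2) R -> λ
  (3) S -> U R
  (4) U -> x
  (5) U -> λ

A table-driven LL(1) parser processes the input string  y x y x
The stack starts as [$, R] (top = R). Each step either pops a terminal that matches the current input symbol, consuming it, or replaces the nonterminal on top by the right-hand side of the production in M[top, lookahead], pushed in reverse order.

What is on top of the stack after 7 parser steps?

S

     Stack  Input      Action
  1  $ R    y x y x $  expand R -> y S
  2  $ S y  y x y x $  match y
  3  $ S    x y x $    expand S -> U R
  4  $ R U  x y x $    expand U -> x
  5  $ R x  x y x $    match x
  6  $ R    y x $      expand R -> y S
  7  $ S y  y x $      match y
Stack after step 7: $ S (top = S).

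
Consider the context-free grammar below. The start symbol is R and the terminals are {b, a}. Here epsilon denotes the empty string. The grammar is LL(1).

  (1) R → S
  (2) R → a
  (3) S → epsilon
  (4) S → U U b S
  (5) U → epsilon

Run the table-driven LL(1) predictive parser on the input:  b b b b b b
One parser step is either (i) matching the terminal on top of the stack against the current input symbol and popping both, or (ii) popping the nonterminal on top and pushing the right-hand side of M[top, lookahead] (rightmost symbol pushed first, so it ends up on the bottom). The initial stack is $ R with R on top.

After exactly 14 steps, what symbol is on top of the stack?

step 1: stack=$ R  input=b b b b b b $  — expand R → S
step 2: stack=$ S  input=b b b b b b $  — expand S → U U b S
step 3: stack=$ S b U U  input=b b b b b b $  — expand U → epsilon
step 4: stack=$ S b U  input=b b b b b b $  — expand U → epsilon
step 5: stack=$ S b  input=b b b b b b $  — match b
step 6: stack=$ S  input=b b b b b $  — expand S → U U b S
step 7: stack=$ S b U U  input=b b b b b $  — expand U → epsilon
step 8: stack=$ S b U  input=b b b b b $  — expand U → epsilon
step 9: stack=$ S b  input=b b b b b $  — match b
step 10: stack=$ S  input=b b b b $  — expand S → U U b S
step 11: stack=$ S b U U  input=b b b b $  — expand U → epsilon
step 12: stack=$ S b U  input=b b b b $  — expand U → epsilon
step 13: stack=$ S b  input=b b b b $  — match b
step 14: stack=$ S  input=b b b $  — expand S → U U b S
Stack after step 14: $ S b U U (top = U).

U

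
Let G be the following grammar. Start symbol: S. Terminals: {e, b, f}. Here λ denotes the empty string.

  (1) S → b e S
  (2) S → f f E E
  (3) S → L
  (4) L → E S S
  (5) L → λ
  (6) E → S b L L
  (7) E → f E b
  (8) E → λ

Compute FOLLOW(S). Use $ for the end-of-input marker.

{$, b, f}

FIRST(S) = {λ, b, f}  (via L)
FIRST(E) = {λ, b, f}  (via S b L L)
FIRST(L) = {λ, b, f}  (via E S S)
FOLLOW(S) includes $ since S is the start symbol.
FOLLOW(S): in S→b e S, the suffix after S is empty (adds nothing new); in L→E S S (occurrence 1), S is followed by S with FIRST {λ, b, f}; in L→E S S (occurrence 1), the suffix after S is nullable, so FOLLOW(S) ⊇ FOLLOW(L) = {$, b, f}; in L→E S S (occurrence 2), the suffix after S is empty, so FOLLOW(S) ⊇ FOLLOW(L) = {$, b, f}; in E→S b L L, S is followed by b L L with FIRST {b}. Thus FOLLOW(S) = {$, b, f}.
FOLLOW(L): in S→L, the suffix after L is empty, so FOLLOW(L) ⊇ FOLLOW(S) = {$, b, f}; in E→S b L L (occurrence 1), L is followed by L with FIRST {λ, b, f}; in E→S b L L (occurrence 1), the suffix after L is nullable, so FOLLOW(L) ⊇ FOLLOW(E) = {$, b, f}; in E→S b L L (occurrence 2), the suffix after L is empty, so FOLLOW(L) ⊇ FOLLOW(E) = {$, b, f}. Thus FOLLOW(L) = {$, b, f}.
FOLLOW(E): in S→f f E E (occurrence 1), E is followed by E with FIRST {λ, b, f}; in S→f f E E (occurrence 1), the suffix after E is nullable, so FOLLOW(E) ⊇ FOLLOW(S) = {$, b, f}; in S→f f E E (occurrence 2), the suffix after E is empty, so FOLLOW(E) ⊇ FOLLOW(S) = {$, b, f}; in L→E S S, E is followed by S S with FIRST {λ, b, f}; in L→E S S, the suffix after E is nullable, so FOLLOW(E) ⊇ FOLLOW(L) = {$, b, f}; in E→f E b, E is followed by b with FIRST {b}. Thus FOLLOW(E) = {$, b, f}.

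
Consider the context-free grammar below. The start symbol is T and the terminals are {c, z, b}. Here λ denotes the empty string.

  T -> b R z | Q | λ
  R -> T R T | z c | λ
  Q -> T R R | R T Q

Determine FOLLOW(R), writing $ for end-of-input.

{$, b, z}

FIRST(T) = {λ, b, z}  (via Q)
FIRST(R) = {λ, b, z}  (via T R T)
FIRST(Q) = {λ, b, z}  (via T R R, R T Q)
FOLLOW(T) includes $ since T is the start symbol.
FOLLOW(T): in R->T R T (occurrence 1), T is followed by R T with FIRST {λ, b, z}; in R->T R T (occurrence 1), the suffix after T is nullable, so FOLLOW(T) ⊇ FOLLOW(R) = {$, b, z}; in R->T R T (occurrence 2), the suffix after T is empty, so FOLLOW(T) ⊇ FOLLOW(R) = {$, b, z}; in Q->T R R, T is followed by R R with FIRST {λ, b, z}; in Q->T R R, the suffix after T is nullable, so FOLLOW(T) ⊇ FOLLOW(Q) = {$, b, z}; in Q->R T Q, T is followed by Q with FIRST {λ, b, z}; in Q->R T Q, the suffix after T is nullable, so FOLLOW(T) ⊇ FOLLOW(Q) = {$, b, z}. Thus FOLLOW(T) = {$, b, z}.
FOLLOW(Q): in T->Q, the suffix after Q is empty, so FOLLOW(Q) ⊇ FOLLOW(T) = {$, b, z}; in Q->R T Q, the suffix after Q is empty (adds nothing new). Thus FOLLOW(Q) = {$, b, z}.
FOLLOW(R): in T->b R z, R is followed by z with FIRST {z}; in R->T R T, R is followed by T with FIRST {λ, b, z}; in R->T R T, the suffix after R is nullable (adds nothing new); in Q->T R R (occurrence 1), R is followed by R with FIRST {λ, b, z}; in Q->T R R (occurrence 1), the suffix after R is nullable, so FOLLOW(R) ⊇ FOLLOW(Q) = {$, b, z}; in Q->T R R (occurrence 2), the suffix after R is empty, so FOLLOW(R) ⊇ FOLLOW(Q) = {$, b, z}; in Q->R T Q, R is followed by T Q with FIRST {λ, b, z}; in Q->R T Q, the suffix after R is nullable, so FOLLOW(R) ⊇ FOLLOW(Q) = {$, b, z}. Thus FOLLOW(R) = {$, b, z}.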